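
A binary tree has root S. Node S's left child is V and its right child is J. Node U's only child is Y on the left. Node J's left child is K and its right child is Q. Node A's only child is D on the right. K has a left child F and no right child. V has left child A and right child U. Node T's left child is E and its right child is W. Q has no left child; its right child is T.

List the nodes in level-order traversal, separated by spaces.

Level-order visits nodes level by level from the root, left to right within each level.
Level 0: S
Level 1: V, J
Level 2: A, U, K, Q
Level 3: D, Y, F, T
Level 4: E, W

S V J A U K Q D Y F T E W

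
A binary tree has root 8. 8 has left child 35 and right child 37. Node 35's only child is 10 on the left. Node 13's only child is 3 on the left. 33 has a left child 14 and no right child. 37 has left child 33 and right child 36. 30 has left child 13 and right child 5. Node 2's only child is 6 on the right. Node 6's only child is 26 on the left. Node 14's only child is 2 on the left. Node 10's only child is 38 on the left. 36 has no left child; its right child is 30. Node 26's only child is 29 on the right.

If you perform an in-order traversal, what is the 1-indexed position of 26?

6

In-order visits the left subtree, then the node, then the right subtree.
At 8: go left to 35.
  At 35: go left to 10.
    At 10: go left to 38.
      38 is a leaf — visit 38.
    Visit 10.
    At 10: no right child.
  Visit 35.
  At 35: no right child.
Visit 8.
At 8: go right to 37.
  At 37: go left to 33.
    At 33: go left to 14.
      At 14: go left to 2.
        At 2: no left child.
        Visit 2.
        At 2: go right to 6.
          At 6: go left to 26.
            At 26: no left child.
            Visit 26.
            At 26: go right to 29.
              29 is a leaf — visit 29.
          Visit 6.
          At 6: no right child.
      Visit 14.
      At 14: no right child.
    Visit 33.
    At 33: no right child.
  Visit 37.
  At 37: go right to 36.
    At 36: no left child.
    Visit 36.
    At 36: go right to 30.
      At 30: go left to 13.
        At 13: go left to 3.
          3 is a leaf — visit 3.
        Visit 13.
        At 13: no right child.
      Visit 30.
      At 30: go right to 5.
        5 is a leaf — visit 5.
Full in-order sequence: 38, 10, 35, 8, 2, 26, 29, 6, 14, 33, 37, 36, 3, 13, 30, 5.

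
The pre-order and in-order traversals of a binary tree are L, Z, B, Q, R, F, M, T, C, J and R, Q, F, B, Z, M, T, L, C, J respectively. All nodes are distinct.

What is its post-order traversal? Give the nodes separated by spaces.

R F Q B T M Z J C L

The first element of pre-order is the root; it splits in-order into left and right subtrees.
Root L: left subtree has 7 nodes {R, Q, F, B, Z, M, T}, right has 2 {C, J}.
  Root Z: left subtree has 4 nodes {R, Q, F, B}, right has 2 {M, T}.
    Root B: left subtree has 3 nodes {R, Q, F}, right has 0 { }.
      Root Q: left subtree has 1 node {R}, right has 1 {F}.
    Root M: left subtree has 0 nodes { }, right has 1 {T}.
  Root C: left subtree has 0 nodes { }, right has 1 {J}.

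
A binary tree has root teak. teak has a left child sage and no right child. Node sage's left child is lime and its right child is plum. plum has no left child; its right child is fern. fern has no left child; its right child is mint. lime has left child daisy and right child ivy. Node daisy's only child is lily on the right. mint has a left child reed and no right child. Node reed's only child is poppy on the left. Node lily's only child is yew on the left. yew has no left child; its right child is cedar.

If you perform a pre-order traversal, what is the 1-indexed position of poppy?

Pre-order visits the node, then its left subtree, then its right subtree.
Visit teak.
At teak: go left to sage.
  Visit sage.
  At sage: go left to lime.
    Visit lime.
    At lime: go left to daisy.
      Visit daisy.
      At daisy: no left child.
      At daisy: go right to lily.
        Visit lily.
        At lily: go left to yew.
          Visit yew.
          At yew: no left child.
          At yew: go right to cedar.
            cedar is a leaf — visit cedar.
        At lily: no right child.
    At lime: go right to ivy.
      ivy is a leaf — visit ivy.
  At sage: go right to plum.
    Visit plum.
    At plum: no left child.
    At plum: go right to fern.
      Visit fern.
      At fern: no left child.
      At fern: go right to mint.
        Visit mint.
        At mint: go left to reed.
          Visit reed.
          At reed: go left to poppy.
            poppy is a leaf — visit poppy.
          At reed: no right child.
        At mint: no right child.
At teak: no right child.
Full pre-order sequence: teak, sage, lime, daisy, lily, yew, cedar, ivy, plum, fern, mint, reed, poppy.

13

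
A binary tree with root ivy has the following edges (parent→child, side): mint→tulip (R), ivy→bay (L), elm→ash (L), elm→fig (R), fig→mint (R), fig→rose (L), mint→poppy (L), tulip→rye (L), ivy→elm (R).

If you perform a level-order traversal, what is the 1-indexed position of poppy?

Level-order visits nodes level by level from the root, left to right within each level.
Level 0: ivy
Level 1: bay, elm
Level 2: ash, fig
Level 3: rose, mint
Level 4: poppy, tulip
Level 5: rye
Full level-order sequence: ivy, bay, elm, ash, fig, rose, mint, poppy, tulip, rye.

8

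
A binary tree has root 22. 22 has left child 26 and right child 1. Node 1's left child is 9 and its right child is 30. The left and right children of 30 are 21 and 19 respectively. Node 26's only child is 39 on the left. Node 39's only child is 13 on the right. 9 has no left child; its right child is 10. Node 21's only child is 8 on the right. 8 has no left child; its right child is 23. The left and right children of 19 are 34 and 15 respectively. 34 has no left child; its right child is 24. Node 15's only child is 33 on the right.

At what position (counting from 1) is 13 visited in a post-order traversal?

Post-order visits the left subtree, then the right subtree, then the node.
At 22: go left to 26.
  At 26: go left to 39.
    At 39: no left child.
    At 39: go right to 13.
      13 is a leaf — visit 13.
    Visit 39.
  At 26: no right child.
  Visit 26.
At 22: go right to 1.
  At 1: go left to 9.
    At 9: no left child.
    At 9: go right to 10.
      10 is a leaf — visit 10.
    Visit 9.
  At 1: go right to 30.
    At 30: go left to 21.
      At 21: no left child.
      At 21: go right to 8.
        At 8: no left child.
        At 8: go right to 23.
          23 is a leaf — visit 23.
        Visit 8.
      Visit 21.
    At 30: go right to 19.
      At 19: go left to 34.
        At 34: no left child.
        At 34: go right to 24.
          24 is a leaf — visit 24.
        Visit 34.
      At 19: go right to 15.
        At 15: no left child.
        At 15: go right to 33.
          33 is a leaf — visit 33.
        Visit 15.
      Visit 19.
    Visit 30.
  Visit 1.
Visit 22.
Full post-order sequence: 13, 39, 26, 10, 9, 23, 8, 21, 24, 34, 33, 15, 19, 30, 1, 22.

1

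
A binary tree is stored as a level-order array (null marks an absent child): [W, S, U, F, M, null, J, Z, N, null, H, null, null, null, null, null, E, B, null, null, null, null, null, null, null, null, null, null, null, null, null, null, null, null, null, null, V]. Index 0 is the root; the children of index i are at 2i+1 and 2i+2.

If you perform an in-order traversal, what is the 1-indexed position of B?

4

In-order visits the left subtree, then the node, then the right subtree.
At W: go left to S.
  At S: go left to F.
    At F: go left to Z.
      At Z: no left child.
      Visit Z.
      At Z: go right to E.
        E is a leaf — visit E.
    Visit F.
    At F: go right to N.
      At N: go left to B.
        At B: no left child.
        Visit B.
        At B: go right to V.
          V is a leaf — visit V.
      Visit N.
      At N: no right child.
  Visit S.
  At S: go right to M.
    At M: no left child.
    Visit M.
    At M: go right to H.
      H is a leaf — visit H.
Visit W.
At W: go right to U.
  At U: no left child.
  Visit U.
  At U: go right to J.
    J is a leaf — visit J.
Full in-order sequence: Z, E, F, B, V, N, S, M, H, W, U, J.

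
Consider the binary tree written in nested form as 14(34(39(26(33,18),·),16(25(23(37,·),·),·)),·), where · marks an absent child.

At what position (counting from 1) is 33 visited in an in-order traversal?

1

In-order visits the left subtree, then the node, then the right subtree.
At 14: go left to 34.
  At 34: go left to 39.
    At 39: go left to 26.
      At 26: go left to 33.
        33 is a leaf — visit 33.
      Visit 26.
      At 26: go right to 18.
        18 is a leaf — visit 18.
    Visit 39.
    At 39: no right child.
  Visit 34.
  At 34: go right to 16.
    At 16: go left to 25.
      At 25: go left to 23.
        At 23: go left to 37.
          37 is a leaf — visit 37.
        Visit 23.
        At 23: no right child.
      Visit 25.
      At 25: no right child.
    Visit 16.
    At 16: no right child.
Visit 14.
At 14: no right child.
Full in-order sequence: 33, 26, 18, 39, 34, 37, 23, 25, 16, 14.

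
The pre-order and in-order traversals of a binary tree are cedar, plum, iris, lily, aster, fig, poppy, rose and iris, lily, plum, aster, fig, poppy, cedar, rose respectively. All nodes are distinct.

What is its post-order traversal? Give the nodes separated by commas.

lily, iris, poppy, fig, aster, plum, rose, cedar

The first element of pre-order is the root; it splits in-order into left and right subtrees.
Root cedar: left subtree has 6 nodes {iris, lily, plum, aster, fig, poppy}, right has 1 {rose}.
  Root plum: left subtree has 2 nodes {iris, lily}, right has 3 {aster, fig, poppy}.
    Root iris: left subtree has 0 nodes { }, right has 1 {lily}.
    Root aster: left subtree has 0 nodes { }, right has 2 {fig, poppy}.
      Root fig: left subtree has 0 nodes { }, right has 1 {poppy}.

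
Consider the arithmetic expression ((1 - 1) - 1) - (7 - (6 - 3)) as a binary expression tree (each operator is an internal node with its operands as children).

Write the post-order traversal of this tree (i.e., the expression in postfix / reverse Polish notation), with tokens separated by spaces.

Post-order on an expression tree gives postfix notation: for each operator, emit left operand, right operand, then the operator.

1 1 - 1 - 7 6 3 - - -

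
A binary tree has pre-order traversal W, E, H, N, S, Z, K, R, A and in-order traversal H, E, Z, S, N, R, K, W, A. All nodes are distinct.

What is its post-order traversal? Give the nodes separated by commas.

The first element of pre-order is the root; it splits in-order into left and right subtrees.
Root W: left subtree has 7 nodes {H, E, Z, S, N, R, K}, right has 1 {A}.
  Root E: left subtree has 1 node {H}, right has 5 {Z, S, N, R, K}.
    Root N: left subtree has 2 nodes {Z, S}, right has 2 {R, K}.
      Root S: left subtree has 1 node {Z}, right has 0 { }.
      Root K: left subtree has 1 node {R}, right has 0 { }.

H, Z, S, R, K, N, E, A, W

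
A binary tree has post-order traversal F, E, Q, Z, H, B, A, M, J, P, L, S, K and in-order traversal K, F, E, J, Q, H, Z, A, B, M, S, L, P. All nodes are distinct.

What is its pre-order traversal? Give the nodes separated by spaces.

The last element of post-order is the root; it splits in-order into left and right subtrees.
Root K: left subtree has 0 nodes { }, right has 12 {F, E, J, Q, H, Z, A, B, M, S, L, P}.
  Root S: left subtree has 9 nodes {F, E, J, Q, H, Z, A, B, M}, right has 2 {L, P}.
    Root J: left subtree has 2 nodes {F, E}, right has 6 {Q, H, Z, A, B, M}.
      Root E: left subtree has 1 node {F}, right has 0 { }.
      Root M: left subtree has 5 nodes {Q, H, Z, A, B}, right has 0 { }.
        Root A: left subtree has 3 nodes {Q, H, Z}, right has 1 {B}.
          Root H: left subtree has 1 node {Q}, right has 1 {Z}.
    Root L: left subtree has 0 nodes { }, right has 1 {P}.

K S J E F M A H Q Z B L P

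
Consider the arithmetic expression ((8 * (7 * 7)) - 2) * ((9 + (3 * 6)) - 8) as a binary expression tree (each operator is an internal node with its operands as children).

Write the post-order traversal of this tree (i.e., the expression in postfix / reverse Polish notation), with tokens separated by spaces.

Post-order on an expression tree gives postfix notation: for each operator, emit left operand, right operand, then the operator.

8 7 7 * * 2 - 9 3 6 * + 8 - *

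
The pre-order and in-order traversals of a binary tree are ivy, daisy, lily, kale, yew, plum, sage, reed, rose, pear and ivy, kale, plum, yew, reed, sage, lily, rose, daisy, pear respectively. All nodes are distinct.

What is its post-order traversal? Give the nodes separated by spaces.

plum reed sage yew kale rose lily pear daisy ivy

The first element of pre-order is the root; it splits in-order into left and right subtrees.
Root ivy: left subtree has 0 nodes { }, right has 9 {kale, plum, yew, reed, sage, lily, rose, daisy, pear}.
  Root daisy: left subtree has 7 nodes {kale, plum, yew, reed, sage, lily, rose}, right has 1 {pear}.
    Root lily: left subtree has 5 nodes {kale, plum, yew, reed, sage}, right has 1 {rose}.
      Root kale: left subtree has 0 nodes { }, right has 4 {plum, yew, reed, sage}.
        Root yew: left subtree has 1 node {plum}, right has 2 {reed, sage}.
          Root sage: left subtree has 1 node {reed}, right has 0 { }.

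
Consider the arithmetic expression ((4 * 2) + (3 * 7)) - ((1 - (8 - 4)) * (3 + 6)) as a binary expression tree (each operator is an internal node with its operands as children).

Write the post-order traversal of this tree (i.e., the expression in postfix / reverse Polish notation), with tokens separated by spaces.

4 2 * 3 7 * + 1 8 4 - - 3 6 + * -

Post-order on an expression tree gives postfix notation: for each operator, emit left operand, right operand, then the operator.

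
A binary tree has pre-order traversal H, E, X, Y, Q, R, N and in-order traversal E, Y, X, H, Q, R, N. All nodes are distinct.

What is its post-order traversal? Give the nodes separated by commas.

Y, X, E, N, R, Q, H

The first element of pre-order is the root; it splits in-order into left and right subtrees.
Root H: left subtree has 3 nodes {E, Y, X}, right has 3 {Q, R, N}.
  Root E: left subtree has 0 nodes { }, right has 2 {Y, X}.
    Root X: left subtree has 1 node {Y}, right has 0 { }.
  Root Q: left subtree has 0 nodes { }, right has 2 {R, N}.
    Root R: left subtree has 0 nodes { }, right has 1 {N}.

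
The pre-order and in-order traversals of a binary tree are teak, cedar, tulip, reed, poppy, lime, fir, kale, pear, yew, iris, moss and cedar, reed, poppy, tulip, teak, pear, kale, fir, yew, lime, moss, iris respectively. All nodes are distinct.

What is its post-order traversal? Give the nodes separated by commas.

The first element of pre-order is the root; it splits in-order into left and right subtrees.
Root teak: left subtree has 4 nodes {cedar, reed, poppy, tulip}, right has 7 {pear, kale, fir, yew, lime, moss, iris}.
  Root cedar: left subtree has 0 nodes { }, right has 3 {reed, poppy, tulip}.
    Root tulip: left subtree has 2 nodes {reed, poppy}, right has 0 { }.
      Root reed: left subtree has 0 nodes { }, right has 1 {poppy}.
  Root lime: left subtree has 4 nodes {pear, kale, fir, yew}, right has 2 {moss, iris}.
    Root fir: left subtree has 2 nodes {pear, kale}, right has 1 {yew}.
      Root kale: left subtree has 1 node {pear}, right has 0 { }.
    Root iris: left subtree has 1 node {moss}, right has 0 { }.

poppy, reed, tulip, cedar, pear, kale, yew, fir, moss, iris, lime, teak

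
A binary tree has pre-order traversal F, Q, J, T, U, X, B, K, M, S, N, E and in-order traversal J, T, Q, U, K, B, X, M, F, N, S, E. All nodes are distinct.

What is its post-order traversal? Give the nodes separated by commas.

The first element of pre-order is the root; it splits in-order into left and right subtrees.
Root F: left subtree has 8 nodes {J, T, Q, U, K, B, X, M}, right has 3 {N, S, E}.
  Root Q: left subtree has 2 nodes {J, T}, right has 5 {U, K, B, X, M}.
    Root J: left subtree has 0 nodes { }, right has 1 {T}.
    Root U: left subtree has 0 nodes { }, right has 4 {K, B, X, M}.
      Root X: left subtree has 2 nodes {K, B}, right has 1 {M}.
        Root B: left subtree has 1 node {K}, right has 0 { }.
  Root S: left subtree has 1 node {N}, right has 1 {E}.

T, J, K, B, M, X, U, Q, N, E, S, F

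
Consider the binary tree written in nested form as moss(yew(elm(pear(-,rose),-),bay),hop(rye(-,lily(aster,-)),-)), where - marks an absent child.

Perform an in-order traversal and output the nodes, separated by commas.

pear, rose, elm, yew, bay, moss, rye, aster, lily, hop

In-order visits the left subtree, then the node, then the right subtree.
At moss: go left to yew.
  At yew: go left to elm.
    At elm: go left to pear.
      At pear: no left child.
      Visit pear.
      At pear: go right to rose.
        rose is a leaf — visit rose.
    Visit elm.
    At elm: no right child.
  Visit yew.
  At yew: go right to bay.
    bay is a leaf — visit bay.
Visit moss.
At moss: go right to hop.
  At hop: go left to rye.
    At rye: no left child.
    Visit rye.
    At rye: go right to lily.
      At lily: go left to aster.
        aster is a leaf — visit aster.
      Visit lily.
      At lily: no right child.
  Visit hop.
  At hop: no right child.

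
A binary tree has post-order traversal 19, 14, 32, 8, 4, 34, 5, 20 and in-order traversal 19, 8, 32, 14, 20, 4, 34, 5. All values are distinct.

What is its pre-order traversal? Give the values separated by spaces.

The last element of post-order is the root; it splits in-order into left and right subtrees.
Root 20: left subtree has 4 nodes {19, 8, 32, 14}, right has 3 {4, 34, 5}.
  Root 8: left subtree has 1 node {19}, right has 2 {32, 14}.
    Root 32: left subtree has 0 nodes { }, right has 1 {14}.
  Root 5: left subtree has 2 nodes {4, 34}, right has 0 { }.
    Root 34: left subtree has 1 node {4}, right has 0 { }.

20 8 19 32 14 5 34 4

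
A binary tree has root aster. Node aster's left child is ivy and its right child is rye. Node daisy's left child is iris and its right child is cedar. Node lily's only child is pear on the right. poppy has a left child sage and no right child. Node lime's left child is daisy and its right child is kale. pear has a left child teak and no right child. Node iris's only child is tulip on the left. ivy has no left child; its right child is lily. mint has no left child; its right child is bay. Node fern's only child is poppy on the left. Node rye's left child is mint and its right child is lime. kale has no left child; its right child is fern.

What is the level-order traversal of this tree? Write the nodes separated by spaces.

aster ivy rye lily mint lime pear bay daisy kale teak iris cedar fern tulip poppy sage

Level-order visits nodes level by level from the root, left to right within each level.
Level 0: aster
Level 1: ivy, rye
Level 2: lily, mint, lime
Level 3: pear, bay, daisy, kale
Level 4: teak, iris, cedar, fern
Level 5: tulip, poppy
Level 6: sage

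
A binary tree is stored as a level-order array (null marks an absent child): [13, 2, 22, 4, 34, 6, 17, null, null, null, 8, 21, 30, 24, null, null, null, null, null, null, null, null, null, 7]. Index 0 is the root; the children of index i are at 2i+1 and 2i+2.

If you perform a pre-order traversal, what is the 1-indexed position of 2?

2

Pre-order visits the node, then its left subtree, then its right subtree.
Visit 13.
At 13: go left to 2.
  Visit 2.
  At 2: go left to 4.
    4 is a leaf — visit 4.
  At 2: go right to 34.
    Visit 34.
    At 34: no left child.
    At 34: go right to 8.
      8 is a leaf — visit 8.
At 13: go right to 22.
  Visit 22.
  At 22: go left to 6.
    Visit 6.
    At 6: go left to 21.
      Visit 21.
      At 21: go left to 7.
        7 is a leaf — visit 7.
      At 21: no right child.
    At 6: go right to 30.
      30 is a leaf — visit 30.
  At 22: go right to 17.
    Visit 17.
    At 17: go left to 24.
      24 is a leaf — visit 24.
    At 17: no right child.
Full pre-order sequence: 13, 2, 4, 34, 8, 22, 6, 21, 7, 30, 17, 24.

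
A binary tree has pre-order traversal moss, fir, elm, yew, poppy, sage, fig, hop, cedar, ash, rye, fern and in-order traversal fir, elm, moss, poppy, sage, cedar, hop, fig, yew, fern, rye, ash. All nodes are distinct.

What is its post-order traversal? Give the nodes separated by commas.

The first element of pre-order is the root; it splits in-order into left and right subtrees.
Root moss: left subtree has 2 nodes {fir, elm}, right has 9 {poppy, sage, cedar, hop, fig, yew, fern, rye, ash}.
  Root fir: left subtree has 0 nodes { }, right has 1 {elm}.
  Root yew: left subtree has 5 nodes {poppy, sage, cedar, hop, fig}, right has 3 {fern, rye, ash}.
    Root poppy: left subtree has 0 nodes { }, right has 4 {sage, cedar, hop, fig}.
      Root sage: left subtree has 0 nodes { }, right has 3 {cedar, hop, fig}.
        Root fig: left subtree has 2 nodes {cedar, hop}, right has 0 { }.
          Root hop: left subtree has 1 node {cedar}, right has 0 { }.
    Root ash: left subtree has 2 nodes {fern, rye}, right has 0 { }.
      Root rye: left subtree has 1 node {fern}, right has 0 { }.

elm, fir, cedar, hop, fig, sage, poppy, fern, rye, ash, yew, moss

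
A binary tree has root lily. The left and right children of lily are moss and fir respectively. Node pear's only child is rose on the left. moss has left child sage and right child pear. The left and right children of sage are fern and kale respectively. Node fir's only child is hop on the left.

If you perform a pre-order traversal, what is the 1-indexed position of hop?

Pre-order visits the node, then its left subtree, then its right subtree.
Visit lily.
At lily: go left to moss.
  Visit moss.
  At moss: go left to sage.
    Visit sage.
    At sage: go left to fern.
      fern is a leaf — visit fern.
    At sage: go right to kale.
      kale is a leaf — visit kale.
  At moss: go right to pear.
    Visit pear.
    At pear: go left to rose.
      rose is a leaf — visit rose.
    At pear: no right child.
At lily: go right to fir.
  Visit fir.
  At fir: go left to hop.
    hop is a leaf — visit hop.
  At fir: no right child.
Full pre-order sequence: lily, moss, sage, fern, kale, pear, rose, fir, hop.

9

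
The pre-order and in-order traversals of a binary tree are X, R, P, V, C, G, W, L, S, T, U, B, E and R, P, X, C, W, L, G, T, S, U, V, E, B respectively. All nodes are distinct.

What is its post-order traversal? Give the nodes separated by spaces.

P R L W T U S G C E B V X

The first element of pre-order is the root; it splits in-order into left and right subtrees.
Root X: left subtree has 2 nodes {R, P}, right has 10 {C, W, L, G, T, S, U, V, E, B}.
  Root R: left subtree has 0 nodes { }, right has 1 {P}.
  Root V: left subtree has 7 nodes {C, W, L, G, T, S, U}, right has 2 {E, B}.
    Root C: left subtree has 0 nodes { }, right has 6 {W, L, G, T, S, U}.
      Root G: left subtree has 2 nodes {W, L}, right has 3 {T, S, U}.
        Root W: left subtree has 0 nodes { }, right has 1 {L}.
        Root S: left subtree has 1 node {T}, right has 1 {U}.
    Root B: left subtree has 1 node {E}, right has 0 { }.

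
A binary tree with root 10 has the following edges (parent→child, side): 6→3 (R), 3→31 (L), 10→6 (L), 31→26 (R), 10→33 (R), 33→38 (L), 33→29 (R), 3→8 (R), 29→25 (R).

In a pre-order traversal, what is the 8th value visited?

38

Pre-order visits the node, then its left subtree, then its right subtree.
Visit 10.
At 10: go left to 6.
  Visit 6.
  At 6: no left child.
  At 6: go right to 3.
    Visit 3.
    At 3: go left to 31.
      Visit 31.
      At 31: no left child.
      At 31: go right to 26.
        26 is a leaf — visit 26.
    At 3: go right to 8.
      8 is a leaf — visit 8.
At 10: go right to 33.
  Visit 33.
  At 33: go left to 38.
    38 is a leaf — visit 38.
  At 33: go right to 29.
    Visit 29.
    At 29: no left child.
    At 29: go right to 25.
      25 is a leaf — visit 25.
Full pre-order sequence: 10, 6, 3, 31, 26, 8, 33, 38, 29, 25.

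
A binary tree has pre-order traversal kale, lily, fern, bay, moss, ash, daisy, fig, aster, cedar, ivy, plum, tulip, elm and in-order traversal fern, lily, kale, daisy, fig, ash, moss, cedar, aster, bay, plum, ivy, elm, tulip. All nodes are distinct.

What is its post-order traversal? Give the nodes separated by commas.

fern, lily, fig, daisy, ash, cedar, aster, moss, plum, elm, tulip, ivy, bay, kale

The first element of pre-order is the root; it splits in-order into left and right subtrees.
Root kale: left subtree has 2 nodes {fern, lily}, right has 11 {daisy, fig, ash, moss, cedar, aster, bay, plum, ivy, elm, tulip}.
  Root lily: left subtree has 1 node {fern}, right has 0 { }.
  Root bay: left subtree has 6 nodes {daisy, fig, ash, moss, cedar, aster}, right has 4 {plum, ivy, elm, tulip}.
    Root moss: left subtree has 3 nodes {daisy, fig, ash}, right has 2 {cedar, aster}.
      Root ash: left subtree has 2 nodes {daisy, fig}, right has 0 { }.
        Root daisy: left subtree has 0 nodes { }, right has 1 {fig}.
      Root aster: left subtree has 1 node {cedar}, right has 0 { }.
    Root ivy: left subtree has 1 node {plum}, right has 2 {elm, tulip}.
      Root tulip: left subtree has 1 node {elm}, right has 0 { }.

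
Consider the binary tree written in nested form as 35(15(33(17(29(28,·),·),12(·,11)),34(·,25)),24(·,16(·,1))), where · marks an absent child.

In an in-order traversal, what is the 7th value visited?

15

In-order visits the left subtree, then the node, then the right subtree.
At 35: go left to 15.
  At 15: go left to 33.
    At 33: go left to 17.
      At 17: go left to 29.
        At 29: go left to 28.
          28 is a leaf — visit 28.
        Visit 29.
        At 29: no right child.
      Visit 17.
      At 17: no right child.
    Visit 33.
    At 33: go right to 12.
      At 12: no left child.
      Visit 12.
      At 12: go right to 11.
        11 is a leaf — visit 11.
  Visit 15.
  At 15: go right to 34.
    At 34: no left child.
    Visit 34.
    At 34: go right to 25.
      25 is a leaf — visit 25.
Visit 35.
At 35: go right to 24.
  At 24: no left child.
  Visit 24.
  At 24: go right to 16.
    At 16: no left child.
    Visit 16.
    At 16: go right to 1.
      1 is a leaf — visit 1.
Full in-order sequence: 28, 29, 17, 33, 12, 11, 15, 34, 25, 35, 24, 16, 1.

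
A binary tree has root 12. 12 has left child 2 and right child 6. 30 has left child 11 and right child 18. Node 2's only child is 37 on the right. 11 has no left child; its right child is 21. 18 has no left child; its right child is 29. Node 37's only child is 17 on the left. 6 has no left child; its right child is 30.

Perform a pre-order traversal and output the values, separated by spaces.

12 2 37 17 6 30 11 21 18 29

Pre-order visits the node, then its left subtree, then its right subtree.
Visit 12.
At 12: go left to 2.
  Visit 2.
  At 2: no left child.
  At 2: go right to 37.
    Visit 37.
    At 37: go left to 17.
      17 is a leaf — visit 17.
    At 37: no right child.
At 12: go right to 6.
  Visit 6.
  At 6: no left child.
  At 6: go right to 30.
    Visit 30.
    At 30: go left to 11.
      Visit 11.
      At 11: no left child.
      At 11: go right to 21.
        21 is a leaf — visit 21.
    At 30: go right to 18.
      Visit 18.
      At 18: no left child.
      At 18: go right to 29.
        29 is a leaf — visit 29.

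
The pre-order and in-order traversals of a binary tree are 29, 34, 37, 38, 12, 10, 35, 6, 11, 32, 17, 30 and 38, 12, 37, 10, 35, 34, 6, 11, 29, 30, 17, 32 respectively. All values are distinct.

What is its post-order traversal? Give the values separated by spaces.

12 38 35 10 37 11 6 34 30 17 32 29

The first element of pre-order is the root; it splits in-order into left and right subtrees.
Root 29: left subtree has 8 nodes {38, 12, 37, 10, 35, 34, 6, 11}, right has 3 {30, 17, 32}.
  Root 34: left subtree has 5 nodes {38, 12, 37, 10, 35}, right has 2 {6, 11}.
    Root 37: left subtree has 2 nodes {38, 12}, right has 2 {10, 35}.
      Root 38: left subtree has 0 nodes { }, right has 1 {12}.
      Root 10: left subtree has 0 nodes { }, right has 1 {35}.
    Root 6: left subtree has 0 nodes { }, right has 1 {11}.
  Root 32: left subtree has 2 nodes {30, 17}, right has 0 { }.
    Root 17: left subtree has 1 node {30}, right has 0 { }.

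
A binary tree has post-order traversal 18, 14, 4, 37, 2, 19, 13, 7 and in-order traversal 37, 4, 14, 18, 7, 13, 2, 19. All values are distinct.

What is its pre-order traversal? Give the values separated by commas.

The last element of post-order is the root; it splits in-order into left and right subtrees.
Root 7: left subtree has 4 nodes {37, 4, 14, 18}, right has 3 {13, 2, 19}.
  Root 37: left subtree has 0 nodes { }, right has 3 {4, 14, 18}.
    Root 4: left subtree has 0 nodes { }, right has 2 {14, 18}.
      Root 14: left subtree has 0 nodes { }, right has 1 {18}.
  Root 13: left subtree has 0 nodes { }, right has 2 {2, 19}.
    Root 19: left subtree has 1 node {2}, right has 0 { }.

7, 37, 4, 14, 18, 13, 19, 2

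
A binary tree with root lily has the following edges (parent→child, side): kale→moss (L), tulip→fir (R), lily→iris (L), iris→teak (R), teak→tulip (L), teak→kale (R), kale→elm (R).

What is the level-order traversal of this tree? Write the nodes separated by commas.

lily, iris, teak, tulip, kale, fir, moss, elm

Level-order visits nodes level by level from the root, left to right within each level.
Level 0: lily
Level 1: iris
Level 2: teak
Level 3: tulip, kale
Level 4: fir, moss, elm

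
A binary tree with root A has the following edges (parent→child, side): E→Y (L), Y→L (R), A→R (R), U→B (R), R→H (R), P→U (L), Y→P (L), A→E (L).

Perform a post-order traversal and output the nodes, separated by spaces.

Post-order visits the left subtree, then the right subtree, then the node.
At A: go left to E.
  At E: go left to Y.
    At Y: go left to P.
      At P: go left to U.
        At U: no left child.
        At U: go right to B.
          B is a leaf — visit B.
        Visit U.
      At P: no right child.
      Visit P.
    At Y: go right to L.
      L is a leaf — visit L.
    Visit Y.
  At E: no right child.
  Visit E.
At A: go right to R.
  At R: no left child.
  At R: go right to H.
    H is a leaf — visit H.
  Visit R.
Visit A.

B U P L Y E H R A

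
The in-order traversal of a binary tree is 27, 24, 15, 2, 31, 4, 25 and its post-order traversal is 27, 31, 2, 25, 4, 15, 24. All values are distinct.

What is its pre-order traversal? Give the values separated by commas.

The last element of post-order is the root; it splits in-order into left and right subtrees.
Root 24: left subtree has 1 node {27}, right has 5 {15, 2, 31, 4, 25}.
  Root 15: left subtree has 0 nodes { }, right has 4 {2, 31, 4, 25}.
    Root 4: left subtree has 2 nodes {2, 31}, right has 1 {25}.
      Root 2: left subtree has 0 nodes { }, right has 1 {31}.

24, 27, 15, 4, 2, 31, 25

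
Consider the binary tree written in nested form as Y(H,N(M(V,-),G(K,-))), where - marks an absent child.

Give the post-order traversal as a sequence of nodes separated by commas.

H, V, M, K, G, N, Y

Post-order visits the left subtree, then the right subtree, then the node.
At Y: go left to H.
  H is a leaf — visit H.
At Y: go right to N.
  At N: go left to M.
    At M: go left to V.
      V is a leaf — visit V.
    At M: no right child.
    Visit M.
  At N: go right to G.
    At G: go left to K.
      K is a leaf — visit K.
    At G: no right child.
    Visit G.
  Visit N.
Visit Y.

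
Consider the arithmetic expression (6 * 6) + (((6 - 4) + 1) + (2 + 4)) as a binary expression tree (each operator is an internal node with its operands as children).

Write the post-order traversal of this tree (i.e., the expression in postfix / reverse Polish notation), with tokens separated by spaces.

Post-order on an expression tree gives postfix notation: for each operator, emit left operand, right operand, then the operator.

6 6 * 6 4 - 1 + 2 4 + + +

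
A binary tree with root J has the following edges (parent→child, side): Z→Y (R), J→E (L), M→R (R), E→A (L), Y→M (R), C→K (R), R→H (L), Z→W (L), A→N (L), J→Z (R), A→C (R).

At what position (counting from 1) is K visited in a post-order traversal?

Post-order visits the left subtree, then the right subtree, then the node.
At J: go left to E.
  At E: go left to A.
    At A: go left to N.
      N is a leaf — visit N.
    At A: go right to C.
      At C: no left child.
      At C: go right to K.
        K is a leaf — visit K.
      Visit C.
    Visit A.
  At E: no right child.
  Visit E.
At J: go right to Z.
  At Z: go left to W.
    W is a leaf — visit W.
  At Z: go right to Y.
    At Y: no left child.
    At Y: go right to M.
      At M: no left child.
      At M: go right to R.
        At R: go left to H.
          H is a leaf — visit H.
        At R: no right child.
        Visit R.
      Visit M.
    Visit Y.
  Visit Z.
Visit J.
Full post-order sequence: N, K, C, A, E, W, H, R, M, Y, Z, J.

2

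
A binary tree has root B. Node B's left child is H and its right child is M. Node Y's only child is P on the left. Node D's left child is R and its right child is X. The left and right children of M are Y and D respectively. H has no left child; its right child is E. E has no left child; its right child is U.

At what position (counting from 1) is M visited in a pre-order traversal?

5

Pre-order visits the node, then its left subtree, then its right subtree.
Visit B.
At B: go left to H.
  Visit H.
  At H: no left child.
  At H: go right to E.
    Visit E.
    At E: no left child.
    At E: go right to U.
      U is a leaf — visit U.
At B: go right to M.
  Visit M.
  At M: go left to Y.
    Visit Y.
    At Y: go left to P.
      P is a leaf — visit P.
    At Y: no right child.
  At M: go right to D.
    Visit D.
    At D: go left to R.
      R is a leaf — visit R.
    At D: go right to X.
      X is a leaf — visit X.
Full pre-order sequence: B, H, E, U, M, Y, P, D, R, X.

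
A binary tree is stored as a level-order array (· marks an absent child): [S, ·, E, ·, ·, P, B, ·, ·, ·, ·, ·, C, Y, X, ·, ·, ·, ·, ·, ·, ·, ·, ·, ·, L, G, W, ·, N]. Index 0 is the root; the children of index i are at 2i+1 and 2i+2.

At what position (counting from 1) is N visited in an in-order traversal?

In-order visits the left subtree, then the node, then the right subtree.
At S: no left child.
Visit S.
At S: go right to E.
  At E: go left to P.
    At P: no left child.
    Visit P.
    At P: go right to C.
      At C: go left to L.
        L is a leaf — visit L.
      Visit C.
      At C: go right to G.
        G is a leaf — visit G.
  Visit E.
  At E: go right to B.
    At B: go left to Y.
      At Y: go left to W.
        W is a leaf — visit W.
      Visit Y.
      At Y: no right child.
    Visit B.
    At B: go right to X.
      At X: go left to N.
        N is a leaf — visit N.
      Visit X.
      At X: no right child.
Full in-order sequence: S, P, L, C, G, E, W, Y, B, N, X.

10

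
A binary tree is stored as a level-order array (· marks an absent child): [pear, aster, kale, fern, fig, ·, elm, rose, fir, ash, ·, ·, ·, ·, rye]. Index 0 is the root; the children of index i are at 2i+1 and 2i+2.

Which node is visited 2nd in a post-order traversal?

Post-order visits the left subtree, then the right subtree, then the node.
At pear: go left to aster.
  At aster: go left to fern.
    At fern: go left to rose.
      rose is a leaf — visit rose.
    At fern: go right to fir.
      fir is a leaf — visit fir.
    Visit fern.
  At aster: go right to fig.
    At fig: go left to ash.
      ash is a leaf — visit ash.
    At fig: no right child.
    Visit fig.
  Visit aster.
At pear: go right to kale.
  At kale: no left child.
  At kale: go right to elm.
    At elm: no left child.
    At elm: go right to rye.
      rye is a leaf — visit rye.
    Visit elm.
  Visit kale.
Visit pear.
Full post-order sequence: rose, fir, fern, ash, fig, aster, rye, elm, kale, pear.

fir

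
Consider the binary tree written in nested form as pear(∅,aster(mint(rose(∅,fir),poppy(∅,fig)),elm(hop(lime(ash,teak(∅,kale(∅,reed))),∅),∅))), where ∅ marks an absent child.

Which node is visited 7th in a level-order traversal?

hop

Level-order visits nodes level by level from the root, left to right within each level.
Level 0: pear
Level 1: aster
Level 2: mint, elm
Level 3: rose, poppy, hop
Level 4: fir, fig, lime
Level 5: ash, teak
Level 6: kale
Level 7: reed
Full level-order sequence: pear, aster, mint, elm, rose, poppy, hop, fir, fig, lime, ash, teak, kale, reed.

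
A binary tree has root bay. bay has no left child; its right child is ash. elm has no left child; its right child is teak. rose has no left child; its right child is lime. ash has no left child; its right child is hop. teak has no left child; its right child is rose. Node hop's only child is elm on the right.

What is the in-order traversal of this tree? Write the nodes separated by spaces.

bay ash hop elm teak rose lime

In-order visits the left subtree, then the node, then the right subtree.
At bay: no left child.
Visit bay.
At bay: go right to ash.
  At ash: no left child.
  Visit ash.
  At ash: go right to hop.
    At hop: no left child.
    Visit hop.
    At hop: go right to elm.
      At elm: no left child.
      Visit elm.
      At elm: go right to teak.
        At teak: no left child.
        Visit teak.
        At teak: go right to rose.
          At rose: no left child.
          Visit rose.
          At rose: go right to lime.
            lime is a leaf — visit lime.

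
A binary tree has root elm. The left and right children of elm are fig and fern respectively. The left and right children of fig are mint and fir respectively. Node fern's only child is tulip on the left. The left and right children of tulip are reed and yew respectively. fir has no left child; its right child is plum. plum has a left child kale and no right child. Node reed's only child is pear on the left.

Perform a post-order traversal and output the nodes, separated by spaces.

Post-order visits the left subtree, then the right subtree, then the node.
At elm: go left to fig.
  At fig: go left to mint.
    mint is a leaf — visit mint.
  At fig: go right to fir.
    At fir: no left child.
    At fir: go right to plum.
      At plum: go left to kale.
        kale is a leaf — visit kale.
      At plum: no right child.
      Visit plum.
    Visit fir.
  Visit fig.
At elm: go right to fern.
  At fern: go left to tulip.
    At tulip: go left to reed.
      At reed: go left to pear.
        pear is a leaf — visit pear.
      At reed: no right child.
      Visit reed.
    At tulip: go right to yew.
      yew is a leaf — visit yew.
    Visit tulip.
  At fern: no right child.
  Visit fern.
Visit elm.

mint kale plum fir fig pear reed yew tulip fern elm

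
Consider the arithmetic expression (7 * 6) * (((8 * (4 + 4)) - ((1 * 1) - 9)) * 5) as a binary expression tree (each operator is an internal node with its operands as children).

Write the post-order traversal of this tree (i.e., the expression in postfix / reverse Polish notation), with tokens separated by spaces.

Post-order on an expression tree gives postfix notation: for each operator, emit left operand, right operand, then the operator.

7 6 * 8 4 4 + * 1 1 * 9 - - 5 * *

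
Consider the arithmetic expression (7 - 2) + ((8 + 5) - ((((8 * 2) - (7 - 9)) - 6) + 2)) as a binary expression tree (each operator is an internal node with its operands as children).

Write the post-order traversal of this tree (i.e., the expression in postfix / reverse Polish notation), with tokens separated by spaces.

7 2 - 8 5 + 8 2 * 7 9 - - 6 - 2 + - +

Post-order on an expression tree gives postfix notation: for each operator, emit left operand, right operand, then the operator.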